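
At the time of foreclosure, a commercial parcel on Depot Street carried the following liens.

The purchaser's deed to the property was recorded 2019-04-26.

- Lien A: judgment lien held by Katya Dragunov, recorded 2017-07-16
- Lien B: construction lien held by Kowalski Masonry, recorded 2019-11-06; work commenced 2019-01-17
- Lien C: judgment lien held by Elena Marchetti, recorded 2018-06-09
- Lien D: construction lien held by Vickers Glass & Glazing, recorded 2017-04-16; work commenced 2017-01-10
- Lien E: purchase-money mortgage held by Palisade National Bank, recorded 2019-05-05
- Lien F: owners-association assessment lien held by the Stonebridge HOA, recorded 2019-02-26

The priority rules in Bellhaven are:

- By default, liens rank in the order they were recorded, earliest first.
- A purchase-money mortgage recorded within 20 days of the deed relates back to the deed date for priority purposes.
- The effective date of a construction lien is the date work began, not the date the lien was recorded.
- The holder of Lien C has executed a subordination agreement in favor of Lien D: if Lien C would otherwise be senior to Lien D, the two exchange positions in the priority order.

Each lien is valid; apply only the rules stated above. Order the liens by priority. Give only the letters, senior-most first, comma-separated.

D, A, C, B, F, E

Effective dates: B is treated as recorded 2019-01-17, the work-commencement date; D's effective date is 2017-01-10, when work began; E's effective date is the deed date, 2019-04-26.
By effective date: D (2017-01-10), A (2017-07-16), C (2018-06-09), B (2019-01-17), F (2019-02-26), E (2019-04-26).
Since C is not senior to D, the subordination leaves the order unchanged.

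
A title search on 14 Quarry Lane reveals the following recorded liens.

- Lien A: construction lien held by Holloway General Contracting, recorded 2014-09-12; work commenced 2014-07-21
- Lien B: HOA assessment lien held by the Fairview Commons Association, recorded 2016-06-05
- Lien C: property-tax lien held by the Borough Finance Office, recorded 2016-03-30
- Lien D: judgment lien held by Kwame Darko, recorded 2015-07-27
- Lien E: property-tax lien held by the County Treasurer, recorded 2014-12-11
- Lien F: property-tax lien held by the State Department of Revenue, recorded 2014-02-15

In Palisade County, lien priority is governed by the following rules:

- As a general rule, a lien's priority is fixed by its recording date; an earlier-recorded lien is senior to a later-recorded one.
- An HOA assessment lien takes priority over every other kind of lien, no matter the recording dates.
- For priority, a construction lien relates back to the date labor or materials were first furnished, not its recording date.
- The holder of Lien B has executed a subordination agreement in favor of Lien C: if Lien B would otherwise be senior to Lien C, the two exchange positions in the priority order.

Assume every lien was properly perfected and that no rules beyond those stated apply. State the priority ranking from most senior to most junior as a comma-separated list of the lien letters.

First, effective dates: A relates back to 2014-07-21 (work commenced).
B is an HOA assessment lien, so it outranks all other liens regardless of date.
Remaining liens by effective date: F (2014-02-15), A (2014-07-21), E (2014-12-11), D (2015-07-27), C (2016-03-30).
B would otherwise be senior to C, so under the subordination agreement B and C exchange positions.

C, F, A, E, D, B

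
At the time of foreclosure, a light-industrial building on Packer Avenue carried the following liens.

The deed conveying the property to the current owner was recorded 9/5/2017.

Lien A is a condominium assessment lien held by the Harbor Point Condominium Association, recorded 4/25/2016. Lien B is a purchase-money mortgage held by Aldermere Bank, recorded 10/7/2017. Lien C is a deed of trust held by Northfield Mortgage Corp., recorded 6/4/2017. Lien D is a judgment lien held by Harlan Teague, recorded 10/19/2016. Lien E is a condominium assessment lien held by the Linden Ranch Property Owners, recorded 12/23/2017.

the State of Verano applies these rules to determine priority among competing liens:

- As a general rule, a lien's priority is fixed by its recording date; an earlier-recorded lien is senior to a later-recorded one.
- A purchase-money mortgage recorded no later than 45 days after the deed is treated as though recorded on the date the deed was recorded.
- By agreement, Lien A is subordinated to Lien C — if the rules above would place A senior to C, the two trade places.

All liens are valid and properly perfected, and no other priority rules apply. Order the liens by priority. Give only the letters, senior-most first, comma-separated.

Effective dates after the stated exceptions: B was recorded within the 45-day window, so its effective date is the deed date 9/5/2017.
Ordering by effective date: A (4/25/2016), D (10/19/2016), C (6/4/2017), B (9/5/2017), E (12/23/2017).
A is senior to C before the subordination, so the two trade places.

C, D, A, B, E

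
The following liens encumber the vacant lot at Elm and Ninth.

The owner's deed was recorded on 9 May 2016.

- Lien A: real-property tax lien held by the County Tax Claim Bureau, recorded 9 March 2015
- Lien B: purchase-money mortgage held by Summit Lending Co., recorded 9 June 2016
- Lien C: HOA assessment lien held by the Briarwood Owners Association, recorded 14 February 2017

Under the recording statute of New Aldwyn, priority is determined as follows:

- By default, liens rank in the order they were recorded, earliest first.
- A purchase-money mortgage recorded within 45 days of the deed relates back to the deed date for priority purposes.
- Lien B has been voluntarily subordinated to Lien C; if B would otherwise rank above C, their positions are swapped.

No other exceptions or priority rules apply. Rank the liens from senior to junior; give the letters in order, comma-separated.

Effective dates: B's effective date is the deed date, 9 May 2016.
By effective date: A (9 March 2015), B (9 May 2016), C (14 February 2017).
Because B would otherwise rank above C, the subordination swaps them.

A, C, B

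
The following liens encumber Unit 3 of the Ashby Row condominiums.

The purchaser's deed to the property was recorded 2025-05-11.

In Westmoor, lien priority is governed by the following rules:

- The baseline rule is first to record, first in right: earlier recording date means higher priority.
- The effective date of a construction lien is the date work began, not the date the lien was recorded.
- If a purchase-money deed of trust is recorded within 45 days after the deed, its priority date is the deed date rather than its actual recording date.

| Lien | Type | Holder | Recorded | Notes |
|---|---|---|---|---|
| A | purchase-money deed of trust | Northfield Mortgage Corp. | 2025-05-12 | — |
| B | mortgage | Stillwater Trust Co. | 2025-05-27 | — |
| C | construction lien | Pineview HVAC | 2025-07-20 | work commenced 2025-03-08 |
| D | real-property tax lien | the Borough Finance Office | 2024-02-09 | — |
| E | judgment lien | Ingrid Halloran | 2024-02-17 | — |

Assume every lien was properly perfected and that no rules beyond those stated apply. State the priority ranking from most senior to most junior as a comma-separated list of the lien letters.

Effective dates: A was recorded within the 45-day window, so its effective date is the deed date 2025-05-11; C relates back to 2025-03-08 (work commenced).
By effective date, earliest first: D (2024-02-09), E (2024-02-17), C (2025-03-08), A (2025-05-11), B (2025-05-27).

D, E, C, A, B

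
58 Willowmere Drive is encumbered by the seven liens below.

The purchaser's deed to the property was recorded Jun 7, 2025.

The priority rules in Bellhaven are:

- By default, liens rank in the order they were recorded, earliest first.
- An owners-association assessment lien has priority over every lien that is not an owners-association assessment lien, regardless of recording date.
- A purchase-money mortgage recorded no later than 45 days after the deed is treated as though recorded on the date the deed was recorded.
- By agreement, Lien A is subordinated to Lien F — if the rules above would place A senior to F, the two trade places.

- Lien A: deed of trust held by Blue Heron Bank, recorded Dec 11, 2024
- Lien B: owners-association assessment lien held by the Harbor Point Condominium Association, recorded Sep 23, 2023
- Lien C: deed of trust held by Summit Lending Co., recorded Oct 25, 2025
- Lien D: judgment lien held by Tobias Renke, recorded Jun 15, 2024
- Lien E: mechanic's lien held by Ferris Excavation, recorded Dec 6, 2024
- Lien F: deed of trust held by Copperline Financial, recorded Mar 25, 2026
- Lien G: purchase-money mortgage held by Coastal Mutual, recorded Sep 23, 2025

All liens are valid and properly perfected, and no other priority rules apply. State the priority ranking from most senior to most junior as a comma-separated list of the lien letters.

Effective dates after the stated exceptions: G was recorded 108 days after the deed — beyond 45 days — so no relation-back applies.
As an owners-association assessment lien, B is senior to every other lien.
The other liens, earliest effective date first: D (Jun 15, 2024), E (Dec 6, 2024), A (Dec 11, 2024), G (Sep 23, 2025), C (Oct 25, 2025), F (Mar 25, 2026).
Because A would otherwise rank above F, the subordination swaps them.

B, D, E, F, G, C, A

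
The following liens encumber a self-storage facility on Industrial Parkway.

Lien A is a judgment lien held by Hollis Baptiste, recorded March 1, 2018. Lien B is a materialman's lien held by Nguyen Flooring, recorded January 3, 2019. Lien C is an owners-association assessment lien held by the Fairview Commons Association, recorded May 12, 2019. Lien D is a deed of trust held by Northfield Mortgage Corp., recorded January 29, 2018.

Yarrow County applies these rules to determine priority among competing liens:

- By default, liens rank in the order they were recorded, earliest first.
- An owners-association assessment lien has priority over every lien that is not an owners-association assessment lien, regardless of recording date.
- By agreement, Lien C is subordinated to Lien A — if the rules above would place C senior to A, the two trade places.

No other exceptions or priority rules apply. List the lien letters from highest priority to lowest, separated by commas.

C, as an owners-association assessment lien, has superpriority and ranks first.
Among the remaining liens, by effective date: D (January 29, 2018), A (March 1, 2018), B (January 3, 2019).
C would otherwise be senior to A, so under the subordination agreement C and A exchange positions.

A, D, C, B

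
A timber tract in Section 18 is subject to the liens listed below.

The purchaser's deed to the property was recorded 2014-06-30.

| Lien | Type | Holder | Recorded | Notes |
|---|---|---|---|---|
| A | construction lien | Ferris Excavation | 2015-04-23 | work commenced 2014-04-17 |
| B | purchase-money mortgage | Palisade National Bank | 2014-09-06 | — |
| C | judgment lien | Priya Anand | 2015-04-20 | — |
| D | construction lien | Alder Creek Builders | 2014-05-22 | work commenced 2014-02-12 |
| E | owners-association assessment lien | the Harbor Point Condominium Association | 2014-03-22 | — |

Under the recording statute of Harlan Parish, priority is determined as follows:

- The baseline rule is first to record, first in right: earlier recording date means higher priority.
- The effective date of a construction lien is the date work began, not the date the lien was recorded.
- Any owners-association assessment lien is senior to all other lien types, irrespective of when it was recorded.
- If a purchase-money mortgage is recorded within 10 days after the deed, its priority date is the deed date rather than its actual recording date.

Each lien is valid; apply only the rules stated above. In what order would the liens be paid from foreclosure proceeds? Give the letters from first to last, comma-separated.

First, effective dates: A's effective date is 2014-04-17, when work began; B was recorded 68 days after the deed — beyond 10 days — so no relation-back applies; D relates back to 2014-02-12 (work commenced).
E is an owners-association assessment lien, so it outranks all other liens regardless of date.
Ordering the rest by effective date: D (2014-02-12), A (2014-04-17), B (2014-09-06), C (2015-04-20).

E, D, A, B, C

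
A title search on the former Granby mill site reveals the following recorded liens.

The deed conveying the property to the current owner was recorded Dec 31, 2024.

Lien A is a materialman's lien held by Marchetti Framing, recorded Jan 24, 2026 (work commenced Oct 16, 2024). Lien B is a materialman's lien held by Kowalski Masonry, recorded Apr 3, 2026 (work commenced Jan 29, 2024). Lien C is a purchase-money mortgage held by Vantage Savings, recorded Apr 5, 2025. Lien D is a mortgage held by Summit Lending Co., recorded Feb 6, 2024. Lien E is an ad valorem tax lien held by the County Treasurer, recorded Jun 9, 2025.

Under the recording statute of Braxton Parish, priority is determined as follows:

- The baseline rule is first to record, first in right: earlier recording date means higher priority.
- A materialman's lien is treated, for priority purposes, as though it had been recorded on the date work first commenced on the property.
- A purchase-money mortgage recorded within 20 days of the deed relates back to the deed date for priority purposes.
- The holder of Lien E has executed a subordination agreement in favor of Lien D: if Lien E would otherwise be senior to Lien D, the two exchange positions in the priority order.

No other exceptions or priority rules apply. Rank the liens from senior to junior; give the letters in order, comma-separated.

B, D, A, C, E

Adjusting effective dates: A's effective date is Oct 16, 2024, when work began; B is treated as recorded Jan 29, 2024, the work-commencement date; C was recorded 95 days after the deed — beyond 20 days — so no relation-back applies.
Sorted by effective date: B (Jan 29, 2024), D (Feb 6, 2024), A (Oct 16, 2024), C (Apr 5, 2025), E (Jun 9, 2025).
Since E is not senior to D, the subordination leaves the order unchanged.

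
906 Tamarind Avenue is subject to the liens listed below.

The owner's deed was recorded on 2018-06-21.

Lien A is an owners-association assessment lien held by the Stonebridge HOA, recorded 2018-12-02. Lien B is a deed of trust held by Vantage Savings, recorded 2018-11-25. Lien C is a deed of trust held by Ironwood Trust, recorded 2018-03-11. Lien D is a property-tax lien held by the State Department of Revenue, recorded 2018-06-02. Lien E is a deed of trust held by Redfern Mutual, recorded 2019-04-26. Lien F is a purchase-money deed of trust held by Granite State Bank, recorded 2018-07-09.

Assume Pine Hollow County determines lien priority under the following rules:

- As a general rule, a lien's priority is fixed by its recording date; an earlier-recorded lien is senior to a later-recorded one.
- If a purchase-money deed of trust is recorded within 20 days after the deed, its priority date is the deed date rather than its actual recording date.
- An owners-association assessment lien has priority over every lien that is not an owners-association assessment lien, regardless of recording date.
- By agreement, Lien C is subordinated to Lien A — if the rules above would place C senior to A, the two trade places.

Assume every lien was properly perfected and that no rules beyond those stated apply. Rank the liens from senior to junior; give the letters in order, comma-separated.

A, C, D, F, B, E

Adjusting effective dates: F relates back to the deed date 2018-06-21.
As an owners-association assessment lien, A is senior to every other lien.
Remaining liens by effective date: C (2018-03-11), D (2018-06-02), F (2018-06-21), B (2018-11-25), E (2019-04-26).
C is already junior to A, so the subordination agreement changes nothing.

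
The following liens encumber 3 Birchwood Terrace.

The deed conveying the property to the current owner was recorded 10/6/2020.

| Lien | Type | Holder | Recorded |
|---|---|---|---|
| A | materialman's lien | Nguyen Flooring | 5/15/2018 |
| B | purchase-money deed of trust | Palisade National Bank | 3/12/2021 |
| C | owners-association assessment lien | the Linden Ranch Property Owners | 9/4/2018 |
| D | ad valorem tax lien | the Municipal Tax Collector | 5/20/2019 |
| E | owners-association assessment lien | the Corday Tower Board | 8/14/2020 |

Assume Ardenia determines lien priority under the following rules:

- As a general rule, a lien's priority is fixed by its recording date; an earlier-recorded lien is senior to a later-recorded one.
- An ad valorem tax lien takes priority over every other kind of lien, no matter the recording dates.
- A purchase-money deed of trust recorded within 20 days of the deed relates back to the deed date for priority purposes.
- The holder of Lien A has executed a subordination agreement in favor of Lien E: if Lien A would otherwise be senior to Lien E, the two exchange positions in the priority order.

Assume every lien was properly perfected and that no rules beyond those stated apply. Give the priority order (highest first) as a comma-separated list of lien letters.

D, E, C, A, B

First, effective dates: B missed the 20-day window (157 days after the deed), so its recording date stands.
As an ad valorem tax lien, D is senior to every other lien.
Remaining liens by effective date: A (5/15/2018), C (9/4/2018), E (8/14/2020), B (3/12/2021).
Because A would otherwise rank above E, the subordination swaps them.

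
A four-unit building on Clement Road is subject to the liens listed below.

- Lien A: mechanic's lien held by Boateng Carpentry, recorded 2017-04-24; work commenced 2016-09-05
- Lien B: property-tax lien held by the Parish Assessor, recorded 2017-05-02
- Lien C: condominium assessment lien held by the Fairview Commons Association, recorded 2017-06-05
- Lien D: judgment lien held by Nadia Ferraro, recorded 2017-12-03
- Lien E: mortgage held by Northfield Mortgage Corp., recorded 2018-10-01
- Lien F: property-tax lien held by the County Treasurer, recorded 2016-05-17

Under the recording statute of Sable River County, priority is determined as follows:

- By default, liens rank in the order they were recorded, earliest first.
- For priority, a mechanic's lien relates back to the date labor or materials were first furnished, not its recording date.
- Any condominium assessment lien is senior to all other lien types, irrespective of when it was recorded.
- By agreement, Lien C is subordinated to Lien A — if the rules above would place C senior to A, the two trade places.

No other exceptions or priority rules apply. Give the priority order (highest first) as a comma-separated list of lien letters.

Effective dates: A relates back to 2016-09-05 (work commenced).
C, as a condominium assessment lien, has superpriority and ranks first.
Ordering the rest by effective date: F (2016-05-17), A (2016-09-05), B (2017-05-02), D (2017-12-03), E (2018-10-01).
The subordination applies — C was senior to A — so C and A swap.

A, F, C, B, D, E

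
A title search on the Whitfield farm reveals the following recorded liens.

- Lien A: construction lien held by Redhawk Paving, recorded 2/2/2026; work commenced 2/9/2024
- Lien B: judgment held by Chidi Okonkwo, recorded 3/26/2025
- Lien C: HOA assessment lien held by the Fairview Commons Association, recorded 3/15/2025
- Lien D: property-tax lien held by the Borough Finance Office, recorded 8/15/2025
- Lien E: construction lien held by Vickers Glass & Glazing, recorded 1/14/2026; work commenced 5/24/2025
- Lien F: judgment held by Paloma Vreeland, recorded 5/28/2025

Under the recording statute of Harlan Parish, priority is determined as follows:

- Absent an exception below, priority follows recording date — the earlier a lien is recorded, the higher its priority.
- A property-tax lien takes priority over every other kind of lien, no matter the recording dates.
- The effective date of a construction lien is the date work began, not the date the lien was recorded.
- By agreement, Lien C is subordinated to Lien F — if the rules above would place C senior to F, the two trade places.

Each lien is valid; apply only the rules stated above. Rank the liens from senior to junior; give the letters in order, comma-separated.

Effective dates after the stated exceptions: A is treated as recorded 2/9/2024, the work-commencement date; E relates back to 5/24/2025 (work commenced).
D, as a property-tax lien, has superpriority and ranks first.
Ordering the rest by effective date: A (2/9/2024), C (3/15/2025), B (3/26/2025), E (5/24/2025), F (5/28/2025).
C is senior to F before the subordination, so the two trade places.

D, A, F, B, E, C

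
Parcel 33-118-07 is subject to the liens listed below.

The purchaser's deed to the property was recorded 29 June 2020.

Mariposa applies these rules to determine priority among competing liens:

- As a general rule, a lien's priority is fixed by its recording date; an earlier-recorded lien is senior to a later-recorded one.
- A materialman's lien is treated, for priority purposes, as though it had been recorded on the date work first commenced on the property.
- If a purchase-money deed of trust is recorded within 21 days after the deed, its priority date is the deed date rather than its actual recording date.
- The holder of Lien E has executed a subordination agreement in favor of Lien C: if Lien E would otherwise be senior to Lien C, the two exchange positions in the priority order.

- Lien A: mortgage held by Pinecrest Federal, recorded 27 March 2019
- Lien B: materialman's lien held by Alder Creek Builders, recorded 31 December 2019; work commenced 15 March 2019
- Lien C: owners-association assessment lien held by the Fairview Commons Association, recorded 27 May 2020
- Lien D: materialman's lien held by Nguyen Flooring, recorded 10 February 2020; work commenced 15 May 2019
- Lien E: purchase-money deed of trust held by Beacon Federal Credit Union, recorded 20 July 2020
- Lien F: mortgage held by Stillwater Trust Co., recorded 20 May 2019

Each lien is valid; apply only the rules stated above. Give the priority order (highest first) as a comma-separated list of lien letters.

B, A, D, F, C, E

Effective dates: B relates back to 15 March 2019 (work commenced); D relates back to 15 May 2019 (work commenced); E's effective date is the deed date, 29 June 2020.
By effective date, earliest first: B (15 March 2019), A (27 March 2019), D (15 May 2019), F (20 May 2019), C (27 May 2020), E (29 June 2020).
E already ranks below C; the subordination has no effect.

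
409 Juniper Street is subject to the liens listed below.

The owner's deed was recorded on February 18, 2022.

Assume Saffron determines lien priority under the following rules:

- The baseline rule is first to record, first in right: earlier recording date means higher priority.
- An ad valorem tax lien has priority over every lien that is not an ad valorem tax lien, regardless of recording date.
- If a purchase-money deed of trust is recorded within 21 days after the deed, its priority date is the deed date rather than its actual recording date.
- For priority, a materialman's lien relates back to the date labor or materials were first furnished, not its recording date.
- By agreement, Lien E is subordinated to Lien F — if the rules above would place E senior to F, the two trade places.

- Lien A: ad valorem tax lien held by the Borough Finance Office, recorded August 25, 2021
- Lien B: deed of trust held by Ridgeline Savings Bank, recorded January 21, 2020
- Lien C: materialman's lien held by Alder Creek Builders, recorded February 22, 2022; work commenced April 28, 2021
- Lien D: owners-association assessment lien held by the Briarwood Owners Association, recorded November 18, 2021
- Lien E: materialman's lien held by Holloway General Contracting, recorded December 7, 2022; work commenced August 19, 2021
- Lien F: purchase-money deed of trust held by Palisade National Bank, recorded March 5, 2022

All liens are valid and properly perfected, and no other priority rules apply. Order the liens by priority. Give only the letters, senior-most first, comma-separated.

A, B, C, F, D, E

First, effective dates: C is treated as recorded April 28, 2021, the work-commencement date; E relates back to August 19, 2021 (work commenced); F's effective date is the deed date, February 18, 2022.
A is an ad valorem tax lien, so it outranks all other liens regardless of date.
The other liens, earliest effective date first: B (January 21, 2020), C (April 28, 2021), E (August 19, 2021), D (November 18, 2021), F (February 18, 2022).
E is senior to F before the subordination, so the two trade places.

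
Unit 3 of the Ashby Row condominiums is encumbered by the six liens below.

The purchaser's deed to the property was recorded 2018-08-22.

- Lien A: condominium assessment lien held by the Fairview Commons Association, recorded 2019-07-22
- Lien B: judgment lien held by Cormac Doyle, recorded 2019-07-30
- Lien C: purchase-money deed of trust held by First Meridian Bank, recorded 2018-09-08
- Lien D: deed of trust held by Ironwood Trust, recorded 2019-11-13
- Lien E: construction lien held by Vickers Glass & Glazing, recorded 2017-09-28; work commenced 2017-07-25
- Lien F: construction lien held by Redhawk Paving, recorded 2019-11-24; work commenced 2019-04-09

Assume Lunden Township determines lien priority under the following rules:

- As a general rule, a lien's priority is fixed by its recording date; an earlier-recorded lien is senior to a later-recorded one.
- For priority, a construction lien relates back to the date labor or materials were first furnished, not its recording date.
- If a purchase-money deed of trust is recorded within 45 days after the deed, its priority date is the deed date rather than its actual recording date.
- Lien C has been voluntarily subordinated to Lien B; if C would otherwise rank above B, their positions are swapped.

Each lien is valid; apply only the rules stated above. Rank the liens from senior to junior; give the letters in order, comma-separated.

E, B, F, A, C, D

Effective dates after the stated exceptions: C was recorded within the 45-day window, so its effective date is the deed date 2018-08-22; E is treated as recorded 2017-07-25, the work-commencement date; F is treated as recorded 2019-04-09, the work-commencement date.
Sorted by effective date: E (2017-07-25), C (2018-08-22), F (2019-04-09), A (2019-07-22), B (2019-07-30), D (2019-11-13).
C would otherwise be senior to B, so under the subordination agreement C and B exchange positions.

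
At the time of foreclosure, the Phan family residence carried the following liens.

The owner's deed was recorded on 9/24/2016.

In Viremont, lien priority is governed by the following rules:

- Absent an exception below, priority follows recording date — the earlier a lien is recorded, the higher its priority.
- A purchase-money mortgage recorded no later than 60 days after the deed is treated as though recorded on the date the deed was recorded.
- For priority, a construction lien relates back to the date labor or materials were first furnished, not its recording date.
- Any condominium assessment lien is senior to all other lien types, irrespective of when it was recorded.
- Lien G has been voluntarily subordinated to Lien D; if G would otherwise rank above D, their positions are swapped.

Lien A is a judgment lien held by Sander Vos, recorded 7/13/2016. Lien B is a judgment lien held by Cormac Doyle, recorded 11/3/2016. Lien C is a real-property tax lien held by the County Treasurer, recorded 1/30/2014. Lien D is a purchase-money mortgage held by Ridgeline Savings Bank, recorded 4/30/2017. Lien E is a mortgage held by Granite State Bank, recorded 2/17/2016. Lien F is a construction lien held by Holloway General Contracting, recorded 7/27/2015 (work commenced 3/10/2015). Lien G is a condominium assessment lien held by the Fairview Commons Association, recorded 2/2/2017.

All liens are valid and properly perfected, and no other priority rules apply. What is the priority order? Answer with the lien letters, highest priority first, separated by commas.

Effective dates after the stated exceptions: D missed the 60-day window (218 days after the deed), so its recording date stands; F relates back to 3/10/2015 (work commenced).
G is a condominium assessment lien and takes priority over every other lien.
Among the remaining liens, by effective date: C (1/30/2014), F (3/10/2015), E (2/17/2016), A (7/13/2016), B (11/3/2016), D (4/30/2017).
G is senior to D before the subordination, so the two trade places.

D, C, F, E, A, B, G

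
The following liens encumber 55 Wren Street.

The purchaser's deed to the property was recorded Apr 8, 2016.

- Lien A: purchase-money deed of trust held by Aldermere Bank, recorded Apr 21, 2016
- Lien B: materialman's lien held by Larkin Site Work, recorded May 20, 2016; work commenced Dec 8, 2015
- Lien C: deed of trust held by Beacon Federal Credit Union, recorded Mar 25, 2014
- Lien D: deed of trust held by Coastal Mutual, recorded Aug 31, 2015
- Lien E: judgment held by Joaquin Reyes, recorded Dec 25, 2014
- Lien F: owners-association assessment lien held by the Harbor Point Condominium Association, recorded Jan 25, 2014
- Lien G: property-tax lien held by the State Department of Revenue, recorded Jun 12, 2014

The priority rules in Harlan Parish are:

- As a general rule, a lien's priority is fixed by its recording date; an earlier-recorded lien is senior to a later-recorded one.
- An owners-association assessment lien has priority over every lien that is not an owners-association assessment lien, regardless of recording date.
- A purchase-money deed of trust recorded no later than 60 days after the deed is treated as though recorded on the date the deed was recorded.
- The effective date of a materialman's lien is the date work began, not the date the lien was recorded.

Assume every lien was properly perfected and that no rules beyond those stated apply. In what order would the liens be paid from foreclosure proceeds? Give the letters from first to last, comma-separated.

F, C, G, E, D, B, A

Adjusting effective dates: A was recorded within the 60-day window, so its effective date is the deed date Apr 8, 2016; B relates back to Dec 8, 2015 (work commenced).
As an owners-association assessment lien, F is senior to every other lien.
Among the remaining liens, by effective date: C (Mar 25, 2014), G (Jun 12, 2014), E (Dec 25, 2014), D (Aug 31, 2015), B (Dec 8, 2015), A (Apr 8, 2016).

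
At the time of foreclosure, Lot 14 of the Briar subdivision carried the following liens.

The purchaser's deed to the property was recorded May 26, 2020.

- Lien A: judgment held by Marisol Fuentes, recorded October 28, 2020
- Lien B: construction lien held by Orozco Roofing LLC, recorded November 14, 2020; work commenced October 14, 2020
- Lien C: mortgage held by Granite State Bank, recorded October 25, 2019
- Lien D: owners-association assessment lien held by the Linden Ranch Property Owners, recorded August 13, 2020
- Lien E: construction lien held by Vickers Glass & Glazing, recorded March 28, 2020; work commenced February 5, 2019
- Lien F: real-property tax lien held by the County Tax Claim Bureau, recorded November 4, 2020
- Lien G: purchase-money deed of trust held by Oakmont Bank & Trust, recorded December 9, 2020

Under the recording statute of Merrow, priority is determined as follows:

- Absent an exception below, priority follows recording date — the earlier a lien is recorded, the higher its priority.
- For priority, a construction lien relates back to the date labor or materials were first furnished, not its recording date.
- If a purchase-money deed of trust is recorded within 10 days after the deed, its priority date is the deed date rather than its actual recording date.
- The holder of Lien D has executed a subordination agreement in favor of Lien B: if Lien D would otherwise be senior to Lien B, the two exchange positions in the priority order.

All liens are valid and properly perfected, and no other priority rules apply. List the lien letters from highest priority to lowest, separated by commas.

E, C, B, D, A, F, G

Effective dates after the stated exceptions: B is treated as recorded October 14, 2020, the work-commencement date; E relates back to February 5, 2019 (work commenced); G was recorded 197 days after the deed — beyond 10 days — so no relation-back applies.
Ordering by effective date: E (February 5, 2019), C (October 25, 2019), D (August 13, 2020), B (October 14, 2020), A (October 28, 2020), F (November 4, 2020), G (December 9, 2020).
D is senior to B before the subordination, so the two trade places.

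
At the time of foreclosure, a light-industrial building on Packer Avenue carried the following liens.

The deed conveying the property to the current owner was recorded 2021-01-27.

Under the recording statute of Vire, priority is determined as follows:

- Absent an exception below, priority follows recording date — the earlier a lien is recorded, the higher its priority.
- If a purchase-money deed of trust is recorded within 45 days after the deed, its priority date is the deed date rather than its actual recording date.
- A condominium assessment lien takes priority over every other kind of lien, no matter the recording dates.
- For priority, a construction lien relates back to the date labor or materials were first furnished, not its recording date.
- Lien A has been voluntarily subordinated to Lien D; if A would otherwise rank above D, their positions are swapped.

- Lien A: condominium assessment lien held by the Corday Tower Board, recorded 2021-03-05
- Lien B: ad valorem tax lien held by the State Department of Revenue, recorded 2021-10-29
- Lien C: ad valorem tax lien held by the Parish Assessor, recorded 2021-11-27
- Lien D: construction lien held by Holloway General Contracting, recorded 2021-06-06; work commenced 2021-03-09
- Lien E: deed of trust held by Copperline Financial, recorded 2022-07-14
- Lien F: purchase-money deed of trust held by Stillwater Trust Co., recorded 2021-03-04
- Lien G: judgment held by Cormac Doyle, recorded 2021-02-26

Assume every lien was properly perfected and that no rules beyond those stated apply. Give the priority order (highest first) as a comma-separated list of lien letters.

Adjusting effective dates: D is treated as recorded 2021-03-09, the work-commencement date; F's effective date is the deed date, 2021-01-27.
As a condominium assessment lien, A is senior to every other lien.
Remaining liens by effective date: F (2021-01-27), G (2021-02-26), D (2021-03-09), B (2021-10-29), C (2021-11-27), E (2022-07-14).
Because A would otherwise rank above D, the subordination swaps them.

D, F, G, A, B, C, E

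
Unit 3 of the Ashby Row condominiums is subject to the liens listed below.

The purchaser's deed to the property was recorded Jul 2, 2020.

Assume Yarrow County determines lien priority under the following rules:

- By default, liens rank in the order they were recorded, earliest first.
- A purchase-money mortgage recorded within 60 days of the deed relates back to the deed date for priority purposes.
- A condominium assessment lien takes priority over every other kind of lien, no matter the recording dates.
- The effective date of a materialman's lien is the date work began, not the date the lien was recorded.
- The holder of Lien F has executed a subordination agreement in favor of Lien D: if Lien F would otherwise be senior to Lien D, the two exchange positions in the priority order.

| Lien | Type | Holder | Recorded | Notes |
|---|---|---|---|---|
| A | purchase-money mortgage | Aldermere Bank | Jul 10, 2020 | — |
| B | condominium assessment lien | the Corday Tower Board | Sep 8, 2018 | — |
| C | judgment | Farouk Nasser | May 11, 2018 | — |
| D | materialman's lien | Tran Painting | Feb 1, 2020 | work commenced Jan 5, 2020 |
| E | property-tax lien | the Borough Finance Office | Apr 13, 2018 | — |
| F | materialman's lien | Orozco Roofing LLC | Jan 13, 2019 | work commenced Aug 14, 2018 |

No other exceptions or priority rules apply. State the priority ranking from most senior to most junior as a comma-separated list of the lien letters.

First, effective dates: A's effective date is the deed date, Jul 2, 2020; D relates back to Jan 5, 2020 (work commenced); F is treated as recorded Aug 14, 2018, the work-commencement date.
As a condominium assessment lien, B is senior to every other lien.
Remaining liens by effective date: E (Apr 13, 2018), C (May 11, 2018), F (Aug 14, 2018), D (Jan 5, 2020), A (Jul 2, 2020).
F is senior to D before the subordination, so the two trade places.

B, E, C, D, F, A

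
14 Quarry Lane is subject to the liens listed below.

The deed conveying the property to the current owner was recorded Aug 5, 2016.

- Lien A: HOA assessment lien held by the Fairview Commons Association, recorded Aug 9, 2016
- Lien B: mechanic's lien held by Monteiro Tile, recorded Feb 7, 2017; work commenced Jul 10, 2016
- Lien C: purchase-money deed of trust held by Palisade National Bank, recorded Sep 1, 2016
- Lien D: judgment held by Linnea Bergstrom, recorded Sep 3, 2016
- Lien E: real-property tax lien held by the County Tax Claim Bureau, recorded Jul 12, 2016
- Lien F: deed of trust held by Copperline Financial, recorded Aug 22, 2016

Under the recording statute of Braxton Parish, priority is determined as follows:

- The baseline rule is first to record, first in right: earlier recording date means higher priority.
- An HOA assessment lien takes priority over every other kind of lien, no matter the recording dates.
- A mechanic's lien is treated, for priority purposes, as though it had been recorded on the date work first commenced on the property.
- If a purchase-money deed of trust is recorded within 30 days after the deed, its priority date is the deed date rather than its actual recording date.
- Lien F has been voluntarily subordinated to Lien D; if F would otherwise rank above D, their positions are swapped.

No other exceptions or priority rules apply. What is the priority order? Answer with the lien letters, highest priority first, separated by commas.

A, B, E, C, D, F

Adjusting effective dates: B is treated as recorded Jul 10, 2016, the work-commencement date; C's effective date is the deed date, Aug 5, 2016.
As an HOA assessment lien, A is senior to every other lien.
Among the remaining liens, by effective date: B (Jul 10, 2016), E (Jul 12, 2016), C (Aug 5, 2016), F (Aug 22, 2016), D (Sep 3, 2016).
F would otherwise be senior to D, so under the subordination agreement F and D exchange positions.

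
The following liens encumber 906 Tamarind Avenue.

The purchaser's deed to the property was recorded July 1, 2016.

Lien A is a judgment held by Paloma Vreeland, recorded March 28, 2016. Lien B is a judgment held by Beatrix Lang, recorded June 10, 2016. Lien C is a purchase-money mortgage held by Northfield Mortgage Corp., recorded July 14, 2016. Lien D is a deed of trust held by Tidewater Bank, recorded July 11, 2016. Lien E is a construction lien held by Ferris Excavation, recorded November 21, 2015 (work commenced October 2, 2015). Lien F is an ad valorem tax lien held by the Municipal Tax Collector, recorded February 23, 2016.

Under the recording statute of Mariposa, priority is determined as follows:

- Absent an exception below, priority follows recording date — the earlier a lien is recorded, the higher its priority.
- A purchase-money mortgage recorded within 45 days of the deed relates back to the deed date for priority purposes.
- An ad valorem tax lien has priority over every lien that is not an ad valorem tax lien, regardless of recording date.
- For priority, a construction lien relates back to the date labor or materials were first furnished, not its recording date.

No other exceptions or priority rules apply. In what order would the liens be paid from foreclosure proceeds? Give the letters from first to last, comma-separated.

Effective dates: C's effective date is the deed date, July 1, 2016; E's effective date is October 2, 2015, when work began.
As an ad valorem tax lien, F is senior to every other lien.
Remaining liens by effective date: E (October 2, 2015), A (March 28, 2016), B (June 10, 2016), C (July 1, 2016), D (July 11, 2016).

F, E, A, B, C, D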